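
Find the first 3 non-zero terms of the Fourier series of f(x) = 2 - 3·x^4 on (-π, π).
(-144 + 24·π^2)·cos(x) + (9 - 6·π^2)·cos(2·x) - 3·π^4/5 + 2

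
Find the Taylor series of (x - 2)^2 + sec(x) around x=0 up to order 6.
61·x^6/720 + 5·x^4/24 + 3·x^2/2 - 4·x + 5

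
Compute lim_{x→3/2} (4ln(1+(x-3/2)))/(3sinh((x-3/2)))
Both numerator and denominator → 0 as x → 3/2; this is a 0/0 indeterminate form.
Expand each to leading order near x = 3/2: numerator ~ 4·(x - 3/2), denominator ~ 3·(x - 3/2).
The limit of the ratio is 4/3.

Final answer: 4/3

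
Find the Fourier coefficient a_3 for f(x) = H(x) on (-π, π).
a_3 = (1/π) ∫_{-π}^{π} f(x)·cos(3x) dx.
Evaluate the integral (use parity and integration by parts as needed): a_3 = 0.

Final answer: 0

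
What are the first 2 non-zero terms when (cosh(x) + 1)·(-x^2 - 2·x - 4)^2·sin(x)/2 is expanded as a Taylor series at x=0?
16·x^2 + 16·x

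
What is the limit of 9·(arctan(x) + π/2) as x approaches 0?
Direct substitution at x = 0 gives 9·π/2.

Final answer: 9·π/2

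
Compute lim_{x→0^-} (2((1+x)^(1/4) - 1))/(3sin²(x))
Both numerator and denominator → 0 as x → 0^-; this is a 0/0 indeterminate form.
Expand each to leading order near x = 0: numerator ~ x/2, denominator ~ 3·x^2.
The limit of the ratio is -∞.

Final answer: -∞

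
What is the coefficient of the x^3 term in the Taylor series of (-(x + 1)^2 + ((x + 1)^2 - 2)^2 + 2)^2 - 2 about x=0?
Expand to order 3: (-(x + 1)^2 + ((x + 1)^2 - 2)^2 + 2)^2 - 2 = 4·x^3 + 40·x^2 - 24·x + 2 + O(x^4).
The coefficient of x^3 is 4.

Final answer: 4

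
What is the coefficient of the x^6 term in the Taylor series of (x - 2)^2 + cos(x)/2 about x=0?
Expand to order 6: (x - 2)^2 + cos(x)/2 = -x^6/1440 + x^4/48 + 3·x^2/4 - 4·x + 9/2 + O(x^7).
The coefficient of x^6 is -1/1440.

Final answer: -1/1440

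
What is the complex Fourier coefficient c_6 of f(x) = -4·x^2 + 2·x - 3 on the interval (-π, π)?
Compute the real Fourier coefficients first: a_6 = -4/9, b_6 = -2/3.
Then c_6 = (a_6 − i·b_6)/2 = -2/9 + i/3.

Final answer: -2/9 + i/3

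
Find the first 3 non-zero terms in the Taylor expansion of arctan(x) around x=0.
x^5/5 - x^3/3 + x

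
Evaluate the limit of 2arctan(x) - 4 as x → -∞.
Evaluate the dominant behaviour as x → -∞; each term tends to a finite value or vanishes.
Limit = -4 - π.

Final answer: -4 - π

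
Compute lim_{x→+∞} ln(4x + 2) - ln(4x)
This is an ∞ − ∞ indeterminate form.
Combine the logarithms: ln(4x+2) − ln(4x) = ln((4x+2)/(4x)) = ln(1 + 2/(4x)) → ln(1) = 0.
Limit = 0.

Final answer: 0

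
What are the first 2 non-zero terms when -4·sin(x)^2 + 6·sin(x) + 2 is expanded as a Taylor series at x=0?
6·x + 2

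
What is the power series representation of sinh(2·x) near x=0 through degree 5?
4·x^5/15 + 4·x^3/3 + 2·x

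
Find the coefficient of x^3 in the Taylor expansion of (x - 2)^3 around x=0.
Expand to order 3: (x - 2)^3 = x^3 - 6·x^2 + 12·x - 8 + O(x^4).
The coefficient of x^3 is 1.

Final answer: 1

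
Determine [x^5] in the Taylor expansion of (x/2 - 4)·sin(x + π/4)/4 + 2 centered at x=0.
Expand to order 5: (x/2 - 4)·sin(x + π/4)/4 + 2 = -√(2)·x^5/640 - √(2)·x^4/32 + 5·√(2)·x^3/96 + 5·√(2)·x^2/16 - 7·√(2)·x/16 - √(2)/2 + 2 + O(x^6).
The coefficient of x^5 is -√(2)/640.

Final answer: -√(2)/640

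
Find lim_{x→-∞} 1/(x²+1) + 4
Evaluate the dominant behaviour as x → -∞; each term tends to a finite value or vanishes.
Limit = 4.

Final answer: 4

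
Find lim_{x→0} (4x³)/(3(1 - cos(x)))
Both numerator and denominator → 0 as x → 0; this is a 0/0 indeterminate form.
Expand each to leading order near x = 0: numerator ~ 4·x^3, denominator ~ 3·x^2/2.
The limit of the ratio is 0.

Final answer: 0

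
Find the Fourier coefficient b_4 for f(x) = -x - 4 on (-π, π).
b_4 = (1/π) ∫_{-π}^{π} f(x)·sin(4x) dx.
Evaluate the integral (use parity and integration by parts as needed): b_4 = 1/2.

Final answer: 1/2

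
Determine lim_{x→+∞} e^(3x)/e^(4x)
This is an ∞/∞ indeterminate form as x → +∞.
Rewrite e^(3x)/e^(4x) = e^((3−4)x) = e^(-x); the exponent coefficient is -1 < 0 so e^(-x) → 0.
Limit = 0.

Final answer: 0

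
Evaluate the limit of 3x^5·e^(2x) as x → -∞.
This is a 0·∞ indeterminate form at x → -∞.
Rewrite the product as 3x^5 / e^(-2x) (an ∞/∞ form) and apply L'Hôpital, or use the standard hierarchy e^(2|x|) ≫ |x^5| as x → -∞.
The indeterminate product → 0, so the limit = 0.

Final answer: 0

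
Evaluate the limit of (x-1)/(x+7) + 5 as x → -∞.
Evaluate the dominant behaviour as x → -∞; each term tends to a finite value or vanishes.
Limit = 6.

Final answer: 6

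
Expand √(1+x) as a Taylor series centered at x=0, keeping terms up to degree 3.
x^3/16 - x^2/8 + x/2 + 1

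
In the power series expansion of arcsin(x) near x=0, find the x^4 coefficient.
Expand to order 4: arcsin(x) = x^3/6 + x + O(x^5).
The coefficient of x^4 is 0.

Final answer: 0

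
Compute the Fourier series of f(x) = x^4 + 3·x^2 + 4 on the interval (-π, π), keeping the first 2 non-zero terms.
(36 - 8·π^2)·cos(x) + 4 + π^2 + π^4/5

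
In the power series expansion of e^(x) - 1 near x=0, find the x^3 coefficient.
Expand to order 3: e^(x) - 1 = x^3/6 + x^2/2 + x + O(x^4).
The coefficient of x^3 is 1/6.

Final answer: 1/6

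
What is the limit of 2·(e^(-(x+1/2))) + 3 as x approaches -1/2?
Direct substitution at x = -1/2 gives 5.

Final answer: 5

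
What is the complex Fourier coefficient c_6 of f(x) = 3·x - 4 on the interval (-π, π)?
Compute the real Fourier coefficients first: a_6 = 0, b_6 = -1.
Then c_6 = (a_6 − i·b_6)/2 = i/2.

Final answer: i/2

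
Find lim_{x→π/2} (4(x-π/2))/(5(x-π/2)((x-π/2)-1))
Both numerator and denominator → 0 as x → π/2; this is a 0/0 indeterminate form.
Expand each to leading order near x = π/2: numerator ~ 4·(x - π/2), denominator ~ -5·(x - π/2).
The limit of the ratio is -4/5.

Final answer: -4/5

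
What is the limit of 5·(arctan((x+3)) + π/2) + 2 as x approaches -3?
Direct substitution at x = -3 gives 2 + 5·π/2.

Final answer: 2 + 5·π/2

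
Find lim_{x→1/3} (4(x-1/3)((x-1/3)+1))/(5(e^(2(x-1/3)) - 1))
Both numerator and denominator → 0 as x → 1/3; this is a 0/0 indeterminate form.
Expand each to leading order near x = 1/3: numerator ~ 4·(x - 1/3), denominator ~ 10·(x - 1/3).
The limit of the ratio is 2/5.

Final answer: 2/5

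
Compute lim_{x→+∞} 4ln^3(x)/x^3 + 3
The quotient is an ∞/∞ indeterminate form as x → +∞.
The polynomial denominator x^3 dominates the logarithmic numerator (any positive power of x ≫ ln^3(x) as x → ∞), so the quotient → 0.
Adding the constant: 0 + 3 = 3. Limit = 3.

Final answer: 3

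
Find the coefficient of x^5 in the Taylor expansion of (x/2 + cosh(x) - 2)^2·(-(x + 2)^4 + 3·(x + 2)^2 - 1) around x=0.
Expand to order 5: (x/2 + cosh(x) - 2)^2·(-(x + 2)^4 + 3·(x + 2)^2 - 1) = -169·x^5/24 + 143·x^4/12 + 51·x^3/2 + 11·x^2/4 - 15·x - 5 + O(x^6).
The coefficient of x^5 is -169/24.

Final answer: -169/24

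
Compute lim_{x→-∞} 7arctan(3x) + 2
Evaluate the dominant behaviour as x → -∞; each term tends to a finite value or vanishes.
Limit = 2 - 7·π/2.

Final answer: 2 - 7·π/2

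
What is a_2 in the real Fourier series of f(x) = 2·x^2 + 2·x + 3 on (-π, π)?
a_2 = (1/π) ∫_{-π}^{π} f(x)·cos(2x) dx.
Evaluate the integral (use parity and integration by parts as needed): a_2 = 2.

Final answer: 2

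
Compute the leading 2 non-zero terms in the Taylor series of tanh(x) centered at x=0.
-x^3/3 + x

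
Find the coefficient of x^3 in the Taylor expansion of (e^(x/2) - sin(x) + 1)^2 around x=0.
Expand to order 3: (e^(x/2) - sin(x) + 1)^2 = 5·x^3/8 + 3·x^2/4 - 2·x + 4 + O(x^4).
The coefficient of x^3 is 5/8.

Final answer: 5/8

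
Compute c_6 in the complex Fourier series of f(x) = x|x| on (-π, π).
Compute the real Fourier coefficients first: a_6 = 0, b_6 = -π/3.
Then c_6 = (a_6 − i·b_6)/2 = i·π/6.

Final answer: i·π/6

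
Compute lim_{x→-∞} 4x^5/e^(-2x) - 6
The quotient is an ∞/∞ indeterminate form as x → -∞.
Compare growth rates of the dominant terms (exponentials ≫ polynomials ≫ logarithms), or apply L'Hôpital's rule; the quotient → 0.
Adding the constant: 0 - 6 = -6. Limit = -6.

Final answer: -6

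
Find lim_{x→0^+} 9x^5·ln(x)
This is a 0·∞ indeterminate form at x → 0⁺.
Rewrite the product as 9·ln(x) / x^(-5) and apply L'Hôpital, or use the standard hierarchy x^(-5) ≫ |ln x| as x → 0⁺.
The indeterminate product → 0, so the limit = 0.

Final answer: 0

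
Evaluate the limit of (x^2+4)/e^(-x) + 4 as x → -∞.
The quotient is an ∞/∞ indeterminate form as x → -∞.
Compare growth rates of the dominant terms (exponentials ≫ polynomials ≫ logarithms), or apply L'Hôpital's rule; the quotient → 0.
Adding the constant: 0 + 4 = 4. Limit = 4.

Final answer: 4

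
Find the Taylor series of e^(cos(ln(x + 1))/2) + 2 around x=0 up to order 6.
-59·x^6·e^(1/2)/1152 + 5·x^5·e^(1/2)/48 - 17·x^4·e^(1/2)/96 + x^3·e^(1/2)/4 - x^2·e^(1/2)/4 + e^(1/2) + 2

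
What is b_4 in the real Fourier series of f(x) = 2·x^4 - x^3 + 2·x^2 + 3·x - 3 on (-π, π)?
b_4 = (1/π) ∫_{-π}^{π} f(x)·sin(4x) dx.
Evaluate the integral (use parity and integration by parts as needed): b_4 = -27/16 + π^2/2.

Final answer: -27/16 + π^2/2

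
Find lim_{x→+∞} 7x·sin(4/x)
As x → +∞: let u = 4/x → 0⁺; then 7·x·sin(4/x) = 7·4·sin(u)/u → 7·4·1 = 28.
Limit = 28.

Final answer: 28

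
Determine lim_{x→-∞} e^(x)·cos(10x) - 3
Evaluate the dominant behaviour as x → -∞; each term tends to a finite value or vanishes.
Limit = -3.

Final answer: -3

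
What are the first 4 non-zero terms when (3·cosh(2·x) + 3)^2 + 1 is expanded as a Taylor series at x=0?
136·x^6/5 + 60·x^4 + 72·x^2 + 37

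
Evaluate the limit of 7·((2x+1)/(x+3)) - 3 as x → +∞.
Evaluate the dominant behaviour as x → +∞; each term tends to a finite value or vanishes.
Limit = 11.

Final answer: 11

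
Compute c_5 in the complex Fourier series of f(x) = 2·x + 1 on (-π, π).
Compute the real Fourier coefficients first: a_5 = 0, b_5 = 4/5.
Then c_5 = (a_5 − i·b_5)/2 = -2·i/5.

Final answer: -2·i/5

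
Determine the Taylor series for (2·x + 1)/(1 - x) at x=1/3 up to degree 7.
5/2 + 27·(x - 1/3)/4 + 81·(x - 1/3)^2/8 + 243·(x - 1/3)^3/16 + 729·(x - 1/3)^4/32 + 2187·(x - 1/3)^5/64 + 6561·(x - 1/3)^6/128 + 19683·(x - 1/3)^7/256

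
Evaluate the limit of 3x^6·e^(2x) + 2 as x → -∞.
The product is a 0·∞ indeterminate form at x → -∞.
Rewrite the product as 3x^6 / e^(-2x) (an ∞/∞ form) and apply L'Hôpital, or use the standard hierarchy e^(2|x|) ≫ |x^6| as x → -∞.
The indeterminate product → 0, so the limit = 2.

Final answer: 2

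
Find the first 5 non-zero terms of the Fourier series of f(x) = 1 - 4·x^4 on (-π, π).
(-192 + 32·π^2)·cos(x) + (12 - 8·π^2)·cos(2·x) + (-64/27 + 32·π^2/9)·cos(3·x) + (3/4 - 2·π^2)·cos(4·x) - 4·π^4/5 + 1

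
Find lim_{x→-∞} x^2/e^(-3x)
This is an ∞/∞ indeterminate form as x → -∞.
Compare growth rates of the dominant terms (exponentials ≫ polynomials ≫ logarithms), or apply L'Hôpital's rule; the quotient → 0.
Limit = 0.

Final answer: 0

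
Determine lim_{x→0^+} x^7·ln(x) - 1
The product is a 0·∞ indeterminate form at x → 0⁺.
Rewrite the product as ln(x) / x^(-7) and apply L'Hôpital, or use the standard hierarchy x^(-7) ≫ |ln x| as x → 0⁺.
The indeterminate product → 0, so the limit = -1.

Final answer: -1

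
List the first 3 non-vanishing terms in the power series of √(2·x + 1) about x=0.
-x^2/2 + x + 1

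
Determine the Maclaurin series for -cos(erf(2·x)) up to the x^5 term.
x^4·(-64/(3·π) - 32/(3·π^2)) + 8·x^2/π - 1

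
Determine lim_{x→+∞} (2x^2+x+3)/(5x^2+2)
This is an ∞/∞ indeterminate form as x → +∞.
Divide numerator and denominator by x^2 and let the lower-order terms vanish; the leading terms give 2/5.
Limit = 2/5.

Final answer: 2/5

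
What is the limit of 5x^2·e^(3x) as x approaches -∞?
This is a 0·∞ indeterminate form at x → -∞.
Rewrite the product as 5x^2 / e^(-3x) (an ∞/∞ form) and apply L'Hôpital, or use the standard hierarchy e^(3|x|) ≫ |x^2| as x → -∞.
The indeterminate product → 0, so the limit = 0.

Final answer: 0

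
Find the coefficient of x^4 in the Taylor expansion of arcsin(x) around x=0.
Expand to order 4: arcsin(x) = x^3/6 + x + O(x^5).
The coefficient of x^4 is 0.

Final answer: 0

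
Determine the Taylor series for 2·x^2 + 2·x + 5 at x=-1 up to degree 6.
5 - 2·(x + 1) + 2·(x + 1)^2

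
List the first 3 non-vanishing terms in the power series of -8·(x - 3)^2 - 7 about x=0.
-8·x^2 + 48·x - 79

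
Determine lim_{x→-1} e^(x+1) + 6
Direct substitution at x = -1 gives 7.

Final answer: 7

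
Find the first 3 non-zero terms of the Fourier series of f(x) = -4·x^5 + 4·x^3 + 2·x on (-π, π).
(-1004 - 8·π^4 + 168·π^2)·sin(x) + (-24·π^2 + 34 + 4·π^4)·sin(2·x) + (-8·π^4/3 - 356/81 + 232·π^2/27)·sin(3·x)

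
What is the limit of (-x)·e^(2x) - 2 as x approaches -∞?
The product is a 0·∞ indeterminate form at x → -∞.
Rewrite the product as (-x) / e^(-2x) (an ∞/∞ form) and apply L'Hôpital, or use the standard hierarchy e^(2|x|) ≫ |(-x)| as x → -∞.
The indeterminate product → 0, so the limit = -2.

Final answer: -2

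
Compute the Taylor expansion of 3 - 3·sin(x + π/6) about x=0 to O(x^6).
-√(3)·x^5/80 - x^4/16 + √(3)·x^3/4 + 3·x^2/4 - 3·√(3)·x/2 + 3/2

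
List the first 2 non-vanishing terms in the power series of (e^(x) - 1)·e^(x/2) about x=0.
x^2 + x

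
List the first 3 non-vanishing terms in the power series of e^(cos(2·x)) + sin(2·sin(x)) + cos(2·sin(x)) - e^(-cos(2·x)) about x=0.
x^2·(-2·e - 2 - 2·e^(-1)) + 2·x - e^(-1) + 1 + e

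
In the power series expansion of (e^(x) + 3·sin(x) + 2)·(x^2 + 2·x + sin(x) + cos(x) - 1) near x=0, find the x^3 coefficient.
Expand to order 3: (e^(x) + 3·sin(x) + 2)·(x^2 + 2·x + sin(x) + cos(x) - 1) = 3·x^3 + 27·x^2/2 + 9·x + O(x^4).
The coefficient of x^3 is 3.

Final answer: 3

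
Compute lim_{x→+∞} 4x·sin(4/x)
As x → +∞: let u = 4/x → 0⁺; then 4·x·sin(4/x) = 4·4·sin(u)/u → 4·4·1 = 16.
Limit = 16.

Final answer: 16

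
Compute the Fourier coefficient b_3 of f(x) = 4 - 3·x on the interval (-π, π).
b_3 = (1/π) ∫_{-π}^{π} f(x)·sin(3x) dx.
Evaluate the integral (use parity and integration by parts as needed): b_3 = -2.

Final answer: -2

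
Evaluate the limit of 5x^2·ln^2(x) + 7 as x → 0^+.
The product is a 0·∞ indeterminate form at x → 0⁺.
Rewrite the product as 5·ln^2(x) / x^(-2) and apply L'Hôpital, or use the standard hierarchy x^(-2) ≫ |ln x|^2 as x → 0⁺.
The indeterminate product → 0, so the limit = 7.

Final answer: 7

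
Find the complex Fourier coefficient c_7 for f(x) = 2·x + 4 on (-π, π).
Compute the real Fourier coefficients first: a_7 = 0, b_7 = 4/7.
Then c_7 = (a_7 − i·b_7)/2 = -2·i/7.

Final answer: -2·i/7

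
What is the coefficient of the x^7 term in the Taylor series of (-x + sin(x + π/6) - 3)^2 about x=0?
Expand to order 7: (-x + sin(x + π/6) - 3)^2 = x^7·(1/720 - 29·√(3)/5040) + x^6·(-√(3)·(2/5 - √(3)/5)/48 + 1/72) + x^5·(-1/24 + √(3)/24) + x^4·(-1/24 + 5·√(3)·(2/5 - √(3)/5)/12) + x^3·(√(3)/6 + 1/2) + x^2·(25·(2/5 - √(3)/5)^2/4 + 5/4) + x·(5 - 5·√(3)/2) + 25/4 + O(x^8).
The coefficient of x^7 is 1/720 - 29·√(3)/5040.

Final answer: 1/720 - 29·√(3)/5040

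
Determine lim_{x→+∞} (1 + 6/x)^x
As x → +∞: this is the defining limit (1 + 6/x)^x → e^6.
Limit = e^(6).

Final answer: e^(6)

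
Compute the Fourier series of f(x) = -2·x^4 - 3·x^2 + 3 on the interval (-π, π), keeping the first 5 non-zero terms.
(-84 + 16·π^2)·cos(x) + (3 - 4·π^2)·cos(2·x) + (4/27 + 16·π^2/9)·cos(3·x) + (-π^2 - 3/8)·cos(4·x) - 2·π^4/5 - π^2 + 3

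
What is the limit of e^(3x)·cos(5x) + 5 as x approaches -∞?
Evaluate the dominant behaviour as x → -∞; each term tends to a finite value or vanishes.
Limit = 5.

Final answer: 5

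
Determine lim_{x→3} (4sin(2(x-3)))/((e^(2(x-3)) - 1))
Both numerator and denominator → 0 as x → 3; this is a 0/0 indeterminate form.
Expand each to leading order near x = 3: numerator ~ 8·(x - 3), denominator ~ 2·(x - 3).
The limit of the ratio is 4.

Final answer: 4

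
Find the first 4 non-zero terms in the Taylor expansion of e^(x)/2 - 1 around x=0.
x^3/12 + x^2/4 + x/2 - 1/2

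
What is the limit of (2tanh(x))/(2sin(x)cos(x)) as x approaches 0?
Both numerator and denominator → 0 as x → 0; this is a 0/0 indeterminate form.
Expand each to leading order near x = 0: numerator ~ 2·x, denominator ~ 2·x.
The limit of the ratio is 1.

Final answer: 1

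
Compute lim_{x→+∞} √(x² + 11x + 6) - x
As x → +∞: multiply by the conjugate to get (11x+6)/(√(x²+11x+6)+x); the denominator ~ 2x, so the limit is 11/2.
Limit = 11/2.

Final answer: 11/2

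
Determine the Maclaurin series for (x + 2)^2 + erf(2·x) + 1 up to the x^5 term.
32·x^5/(5·√(π)) - 16·x^3/(3·√(π)) + x^2 + x·(4/√(π) + 4) + 5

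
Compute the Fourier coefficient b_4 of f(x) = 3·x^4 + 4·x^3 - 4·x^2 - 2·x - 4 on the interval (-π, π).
b_4 = (1/π) ∫_{-π}^{π} f(x)·sin(4x) dx.
Evaluate the integral (use parity and integration by parts as needed): b_4 = 7/4 - 2·π^2.

Final answer: 7/4 - 2·π^2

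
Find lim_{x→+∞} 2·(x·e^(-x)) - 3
Evaluate the dominant behaviour as x → +∞; each term tends to a finite value or vanishes.
Limit = -3.

Final answer: -3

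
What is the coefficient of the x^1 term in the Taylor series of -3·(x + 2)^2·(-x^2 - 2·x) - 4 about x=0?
Expand to order 1: -3·(x + 2)^2·(-x^2 - 2·x) - 4 = 24·x - 4 + O(x^2).
The coefficient of x^1 is 24.

Final answer: 24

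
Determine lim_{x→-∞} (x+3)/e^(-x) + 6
The quotient is an ∞/∞ indeterminate form as x → -∞.
Compare growth rates of the dominant terms (exponentials ≫ polynomials ≫ logarithms), or apply L'Hôpital's rule; the quotient → 0.
Adding the constant: 0 + 6 = 6. Limit = 6.

Final answer: 6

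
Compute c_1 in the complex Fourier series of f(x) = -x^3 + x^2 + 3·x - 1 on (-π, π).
Compute the real Fourier coefficients first: a_1 = -4, b_1 = 18 - 2·π^2.
Then c_1 = (a_1 − i·b_1)/2 = -2 - 9·i + i·π^2.

Final answer: -2 - 9·i + i·π^2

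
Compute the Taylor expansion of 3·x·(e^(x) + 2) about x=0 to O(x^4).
3·x^3/2 + 3·x^2 + 9·x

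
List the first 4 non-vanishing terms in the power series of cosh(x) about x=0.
x^6/720 + x^4/24 + x^2/2 + 1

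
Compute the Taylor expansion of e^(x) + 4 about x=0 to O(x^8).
x^7/5040 + x^6/720 + x^5/120 + x^4/24 + x^3/6 + x^2/2 + x + 5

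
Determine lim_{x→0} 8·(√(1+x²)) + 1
Direct substitution at x = 0 gives 9.

Final answer: 9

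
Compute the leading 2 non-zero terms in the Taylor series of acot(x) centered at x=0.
-x + π/2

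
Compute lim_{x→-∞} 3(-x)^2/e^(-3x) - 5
The quotient is an ∞/∞ indeterminate form as x → -∞.
Compare growth rates of the dominant terms (exponentials ≫ polynomials ≫ logarithms), or apply L'Hôpital's rule; the quotient → 0.
Adding the constant: 0 - 5 = -5. Limit = -5.

Final answer: -5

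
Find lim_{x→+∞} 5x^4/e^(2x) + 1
The quotient is an ∞/∞ indeterminate form as x → +∞.
The exponential denominator e^(2x) dominates the polynomial numerator (e^x ≫ x^4 as x → ∞), so the quotient → 0.
Adding the constant: 0 + 1 = 1. Limit = 1.

Final answer: 1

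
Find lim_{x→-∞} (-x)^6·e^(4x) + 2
The product is a 0·∞ indeterminate form at x → -∞.
Rewrite the product as (-x)^6 / e^(-4x) (an ∞/∞ form) and apply L'Hôpital, or use the standard hierarchy e^(4|x|) ≫ |(-x)^6| as x → -∞.
The indeterminate product → 0, so the limit = 2.

Final answer: 2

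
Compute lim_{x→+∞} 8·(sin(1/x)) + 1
Evaluate the dominant behaviour as x → +∞; each term tends to a finite value or vanishes.
Limit = 1.

Final answer: 1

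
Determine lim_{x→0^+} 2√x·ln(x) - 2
The product is a 0·∞ indeterminate form at x → 0⁺.
Rewrite the product as 2·ln(x) / x^(-1/2) and apply L'Hôpital, or use the standard hierarchy x^(-1/2) ≫ |ln x| as x → 0⁺.
The indeterminate product → 0, so the limit = -2.

Final answer: -2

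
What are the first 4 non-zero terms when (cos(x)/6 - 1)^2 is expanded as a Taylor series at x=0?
-x^6/1296 - x^4/216 + 5·x^2/36 + 25/36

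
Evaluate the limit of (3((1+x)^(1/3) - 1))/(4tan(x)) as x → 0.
Both numerator and denominator → 0 as x → 0; this is a 0/0 indeterminate form.
Expand each to leading order near x = 0: numerator ~ x, denominator ~ 4·x.
The limit of the ratio is 1/4.

Final answer: 1/4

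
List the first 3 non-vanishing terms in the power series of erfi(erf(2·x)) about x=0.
x^5·(-512/(3·π^2) + 64/(5·π) + 1024/(5·π^3)) + x^3·(-32/(3·π) + 128/(3·π^2)) + 8·x/π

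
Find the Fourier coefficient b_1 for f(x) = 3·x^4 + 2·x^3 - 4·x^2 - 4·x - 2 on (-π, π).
b_1 = (1/π) ∫_{-π}^{π} f(x)·sin(1x) dx.
Evaluate the integral (use parity and integration by parts as needed): b_1 = -32 + 4·π^2.

Final answer: -32 + 4·π^2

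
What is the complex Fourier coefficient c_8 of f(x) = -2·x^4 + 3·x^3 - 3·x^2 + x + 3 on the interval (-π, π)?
Compute the real Fourier coefficients first: a_8 = -π^2/4 - 21/128, b_8 = -3·π^2/4 - 23/128.
Then c_8 = (a_8 − i·b_8)/2 = -π^2/8 - 21/256 + 23·i/256 + 3·i·π^2/8.

Final answer: -π^2/8 - 21/256 + 23·i/256 + 3·i·π^2/8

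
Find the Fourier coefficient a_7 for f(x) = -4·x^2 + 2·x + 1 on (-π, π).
a_7 = (1/π) ∫_{-π}^{π} f(x)·cos(7x) dx.
Evaluate the integral (use parity and integration by parts as needed): a_7 = 16/49.

Final answer: 16/49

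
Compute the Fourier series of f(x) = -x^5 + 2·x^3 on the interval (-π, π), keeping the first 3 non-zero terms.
(-264 - 2·π^4 + 44·π^2)·sin(x) + (-7·π^2 + 21/2 + π^4)·sin(2·x) + (-2·π^4/3 - 152/81 + 76·π^2/27)·sin(3·x)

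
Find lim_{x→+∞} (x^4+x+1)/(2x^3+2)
This is an ∞/∞ indeterminate form as x → +∞.
Divide numerator and denominator by x^4 and let the lower-order terms vanish; the numerator's degree 4 exceeds the denominator's degree 3, so the quotient diverges.
Limit = ∞.

Final answer: ∞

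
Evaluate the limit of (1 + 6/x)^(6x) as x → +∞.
As x → +∞: write (1 + 6/x)^(6x) = ((1 + 6/x)^x)^6 → (e^6)^6 = e^36.
Limit = e^(36).

Final answer: e^(36)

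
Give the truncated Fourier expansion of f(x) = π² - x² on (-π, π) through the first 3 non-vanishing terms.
4·cos(x) - cos(2·x) + 2·π^2/3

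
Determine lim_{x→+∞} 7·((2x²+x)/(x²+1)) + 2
Evaluate the dominant behaviour as x → +∞; each term tends to a finite value or vanishes.
Limit = 16.

Final answer: 16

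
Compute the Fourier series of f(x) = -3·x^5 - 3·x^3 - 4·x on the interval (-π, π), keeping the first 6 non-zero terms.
(-692 - 6·π^4 + 114·π^2)·sin(x) + (-12·π^2 + 22 + 3·π^4)·sin(2·x) + (-2·π^4 - 116/27 + 22·π^2/9)·sin(3·x) + (-3·π^2/8 + 137/64 + 3·π^4/2)·sin(4·x) + (-6·π^4/5 - 6·π^2/25 - 964/625)·sin(5·x) + (34/27 + 4·π^2/9 + π^4)·sin(6·x)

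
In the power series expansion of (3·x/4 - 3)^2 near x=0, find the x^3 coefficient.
Expand to order 3: (3·x/4 - 3)^2 = 9·x^2/16 - 9·x/2 + 9 + O(x^4).
The coefficient of x^3 is 0.

Final answer: 0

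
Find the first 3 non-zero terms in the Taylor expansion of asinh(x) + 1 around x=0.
-x^3/6 + x + 1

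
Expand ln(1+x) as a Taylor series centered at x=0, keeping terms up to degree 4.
-x^4/4 + x^3/3 - x^2/2 + x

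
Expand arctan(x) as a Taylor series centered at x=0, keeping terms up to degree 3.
-x^3/3 + x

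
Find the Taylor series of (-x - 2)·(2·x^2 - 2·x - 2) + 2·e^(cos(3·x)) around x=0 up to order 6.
-2511·e·x^6/40 + 27·e·x^4 - 2·x^3 + x^2·(-9·e - 2) + 6·x + 4 + 2·e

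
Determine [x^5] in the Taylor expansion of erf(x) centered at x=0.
Expand to order 5: erf(x) = x^5/(5·√(π)) - 2·x^3/(3·√(π)) + 2·x/√(π) + O(x^6).
The coefficient of x^5 is 1/(5·√(π)).

Final answer: 1/(5·√(π))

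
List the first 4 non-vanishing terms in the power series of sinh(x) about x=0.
x^7/5040 + x^5/120 + x^3/6 + x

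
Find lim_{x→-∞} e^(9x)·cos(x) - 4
Evaluate the dominant behaviour as x → -∞; each term tends to a finite value or vanishes.
Limit = -4.

Final answer: -4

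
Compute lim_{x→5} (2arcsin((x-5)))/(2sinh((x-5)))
Both numerator and denominator → 0 as x → 5; this is a 0/0 indeterminate form.
Expand each to leading order near x = 5: numerator ~ 2·(x - 5), denominator ~ 2·(x - 5).
The limit of the ratio is 1.

Final answer: 1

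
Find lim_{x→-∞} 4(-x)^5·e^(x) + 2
The product is a 0·∞ indeterminate form at x → -∞.
Rewrite the product as 4(-x)^5 / e^(-x) (an ∞/∞ form) and apply L'Hôpital, or use the standard hierarchy e^(|x|) ≫ |(-x)^5| as x → -∞.
The indeterminate product → 0, so the limit = 2.

Final answer: 2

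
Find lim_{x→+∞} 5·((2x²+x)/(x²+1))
Evaluate the dominant behaviour as x → +∞; each term tends to a finite value or vanishes.
Limit = 10.

Final answer: 10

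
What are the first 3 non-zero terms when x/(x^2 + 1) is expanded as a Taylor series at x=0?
x^5 - x^3 + x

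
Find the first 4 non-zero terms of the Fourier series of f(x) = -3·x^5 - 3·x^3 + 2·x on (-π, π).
(-680 - 6·π^4 + 114·π^2)·sin(x) + (-12·π^2 + 16 + 3·π^4)·sin(2·x) + (-2·π^4 - 8/27 + 22·π^2/9)·sin(3·x) + (-3·π^2/8 - 55/64 + 3·π^4/2)·sin(4·x)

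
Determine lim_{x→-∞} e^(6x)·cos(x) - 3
Evaluate the dominant behaviour as x → -∞; each term tends to a finite value or vanishes.
Limit = -3.

Final answer: -3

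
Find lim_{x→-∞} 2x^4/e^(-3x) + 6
The quotient is an ∞/∞ indeterminate form as x → -∞.
Compare growth rates of the dominant terms (exponentials ≫ polynomials ≫ logarithms), or apply L'Hôpital's rule; the quotient → 0.
Adding the constant: 0 + 6 = 6. Limit = 6.

Final answer: 6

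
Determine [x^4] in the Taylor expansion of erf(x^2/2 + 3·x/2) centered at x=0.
Expand to order 4: erf(x^2/2 + 3·x/2) = -9·x^4/(4·√(π)) - 9·x^3/(4·√(π)) + x^2/√(π) + 3·x/√(π) + O(x^5).
The coefficient of x^4 is -9/(4·√(π)).

Final answer: -9/(4·√(π))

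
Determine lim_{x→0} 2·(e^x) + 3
Direct substitution at x = 0 gives 5.

Final answer: 5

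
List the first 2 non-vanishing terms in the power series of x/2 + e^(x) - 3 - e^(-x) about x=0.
5·x/2 - 3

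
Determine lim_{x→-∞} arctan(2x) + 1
Evaluate the dominant behaviour as x → -∞; each term tends to a finite value or vanishes.
Limit = 1 - π/2.

Final answer: 1 - π/2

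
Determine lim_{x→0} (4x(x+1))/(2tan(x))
Both numerator and denominator → 0 as x → 0; this is a 0/0 indeterminate form.
Expand each to leading order near x = 0: numerator ~ 4·x, denominator ~ 2·x.
The limit of the ratio is 2.

Final answer: 2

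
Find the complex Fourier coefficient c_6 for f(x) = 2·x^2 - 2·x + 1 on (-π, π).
Compute the real Fourier coefficients first: a_6 = 2/9, b_6 = 2/3.
Then c_6 = (a_6 − i·b_6)/2 = 1/9 - i/3.

Final answer: 1/9 - i/3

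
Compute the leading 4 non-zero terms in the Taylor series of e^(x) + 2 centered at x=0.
x^3/6 + x^2/2 + x + 3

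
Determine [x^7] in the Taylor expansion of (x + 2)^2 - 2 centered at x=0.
Expand to order 7: (x + 2)^2 - 2 = x^2 + 4·x + 2 + O(x^8).
The coefficient of x^7 is 0.

Final answer: 0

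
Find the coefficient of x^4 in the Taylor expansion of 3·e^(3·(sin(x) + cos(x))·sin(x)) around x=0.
Expand to order 4: 3·e^(3·(sin(x) + cos(x))·sin(x)) = 345·x^4/8 + 69·x^3/2 + 45·x^2/2 + 9·x + 3 + O(x^5).
The coefficient of x^4 is 345/8.

Final answer: 345/8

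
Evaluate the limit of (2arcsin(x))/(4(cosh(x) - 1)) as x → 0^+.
Both numerator and denominator → 0 as x → 0^+; this is a 0/0 indeterminate form.
Expand each to leading order near x = 0: numerator ~ 2·x, denominator ~ 2·x^2.
The limit of the ratio is ∞.

Final answer: ∞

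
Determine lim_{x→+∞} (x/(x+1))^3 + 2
As x → +∞: x/(x+1) = 1/(1 + 1/x) → 1, and the 3rd power of a limit-1 base also → 1; with the additive constant, 1 + 2 = 3.
Limit = 3.

Final answer: 3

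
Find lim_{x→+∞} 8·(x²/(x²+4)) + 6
Evaluate the dominant behaviour as x → +∞; each term tends to a finite value or vanishes.
Limit = 14.

Final answer: 14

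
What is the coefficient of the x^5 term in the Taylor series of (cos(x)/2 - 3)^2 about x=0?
Expand to order 5: (cos(x)/2 - 3)^2 = -x^4/24 + 5·x^2/4 + 25/4 + O(x^6).
The coefficient of x^5 is 0.

Final answer: 0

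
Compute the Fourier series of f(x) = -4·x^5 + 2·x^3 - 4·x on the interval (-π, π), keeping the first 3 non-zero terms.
(-992 - 8·π^4 + 164·π^2)·sin(x) + (-22·π^2 + 37 + 4·π^4)·sin(2·x) + (-8·π^4/3 - 608/81 + 196·π^2/27)·sin(3·x)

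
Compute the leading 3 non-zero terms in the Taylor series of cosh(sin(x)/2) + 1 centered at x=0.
-5·x^4/128 + x^2/8 + 2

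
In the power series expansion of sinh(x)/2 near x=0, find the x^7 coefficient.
Expand to order 7: sinh(x)/2 = x^7/10080 + x^5/240 + x^3/12 + x/2 + O(x^8).
The coefficient of x^7 is 1/10080.

Final answer: 1/10080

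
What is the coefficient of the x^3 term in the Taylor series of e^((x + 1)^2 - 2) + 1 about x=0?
Expand to order 3: e^((x + 1)^2 - 2) + 1 = 10·x^3·e^(-1)/3 + 3·x^2·e^(-1) + 2·x·e^(-1) + e^(-1) + 1 + O(x^4).
The coefficient of x^3 is 10·e^(-1)/3.

Final answer: 10·e^(-1)/3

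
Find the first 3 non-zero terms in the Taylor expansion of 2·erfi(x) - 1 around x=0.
4·x^3/(3·√(π)) + 4·x/√(π) - 1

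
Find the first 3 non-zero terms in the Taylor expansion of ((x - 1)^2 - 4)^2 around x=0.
-2·x^2 + 12·x + 9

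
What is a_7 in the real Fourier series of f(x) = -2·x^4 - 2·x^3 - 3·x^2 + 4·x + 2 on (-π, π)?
a_7 = (1/π) ∫_{-π}^{π} f(x)·cos(7x) dx.
Evaluate the integral (use parity and integration by parts as needed): a_7 = 492/2401 + 16·π^2/49.

Final answer: 492/2401 + 16·π^2/49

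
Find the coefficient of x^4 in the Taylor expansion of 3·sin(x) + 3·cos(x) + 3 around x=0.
Expand to order 4: 3·sin(x) + 3·cos(x) + 3 = x^4/8 - x^3/2 - 3·x^2/2 + 3·x + 6 + O(x^5).
The coefficient of x^4 is 1/8.

Final answer: 1/8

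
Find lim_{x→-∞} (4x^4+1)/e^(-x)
This is an ∞/∞ indeterminate form as x → -∞.
Compare growth rates of the dominant terms (exponentials ≫ polynomials ≫ logarithms), or apply L'Hôpital's rule; the quotient → 0.
Limit = 0.

Final answer: 0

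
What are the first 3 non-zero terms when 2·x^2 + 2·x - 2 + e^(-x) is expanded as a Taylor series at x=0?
5·x^2/2 + x - 1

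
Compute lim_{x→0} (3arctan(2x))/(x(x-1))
Both numerator and denominator → 0 as x → 0; this is a 0/0 indeterminate form.
Expand each to leading order near x = 0: numerator ~ 6·x, denominator ~ -x.
The limit of the ratio is -6.

Final answer: -6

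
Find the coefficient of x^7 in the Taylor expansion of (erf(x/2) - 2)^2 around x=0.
Expand to order 7: (erf(x/2) - 2)^2 = x^7/(672·√(π)) + 7·x^6/(360·π) - x^5/(40·√(π)) - x^4/(6·π) + x^3/(3·√(π)) + x^2/π - 4·x/√(π) + 4 + O(x^8).
The coefficient of x^7 is 1/(672·√(π)).

Final answer: 1/(672·√(π))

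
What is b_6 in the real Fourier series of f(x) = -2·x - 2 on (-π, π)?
b_6 = (1/π) ∫_{-π}^{π} f(x)·sin(6x) dx.
Evaluate the integral (use parity and integration by parts as needed): b_6 = 2/3.

Final answer: 2/3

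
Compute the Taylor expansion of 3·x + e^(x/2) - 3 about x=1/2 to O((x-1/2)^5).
-3/2 + e^(1/4) + (e^(1/4)/2 + 3)·(x - 1/2) + e^(1/4)·(x - 1/2)^2/8 + e^(1/4)·(x - 1/2)^3/48 + e^(1/4)·(x - 1/2)^4/384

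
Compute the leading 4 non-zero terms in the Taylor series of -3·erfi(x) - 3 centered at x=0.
-3·x^5/(5·√(π)) - 2·x^3/√(π) - 6·x/√(π) - 3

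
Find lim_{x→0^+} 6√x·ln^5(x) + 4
The product is a 0·∞ indeterminate form at x → 0⁺.
Rewrite the product as 6·ln^5(x) / x^(-1/2) and apply L'Hôpital, or use the standard hierarchy x^(-1/2) ≫ |ln x|^5 as x → 0⁺.
The indeterminate product → 0, so the limit = 4.

Final answer: 4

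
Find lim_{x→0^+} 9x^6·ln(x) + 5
The product is a 0·∞ indeterminate form at x → 0⁺.
Rewrite the product as 9·ln(x) / x^(-6) and apply L'Hôpital, or use the standard hierarchy x^(-6) ≫ |ln x| as x → 0⁺.
The indeterminate product → 0, so the limit = 5.

Final answer: 5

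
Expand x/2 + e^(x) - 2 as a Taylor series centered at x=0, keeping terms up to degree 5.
x^5/120 + x^4/24 + x^3/6 + x^2/2 + 3·x/2 - 1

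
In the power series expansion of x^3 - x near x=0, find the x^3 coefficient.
Expand to order 3: x^3 - x = x^3 - x + O(x^4).
The coefficient of x^3 is 1.

Final answer: 1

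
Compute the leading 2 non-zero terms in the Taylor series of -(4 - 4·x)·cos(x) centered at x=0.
4·x - 4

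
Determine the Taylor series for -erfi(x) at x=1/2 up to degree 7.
-erfi(1/2) - 2·e^(1/4)·(x - 1/2)/√(π) - e^(1/4)·(x - 1/2)^2/√(π) - e^(1/4)·(x - 1/2)^3/√(π) - 7·e^(1/4)·(x - 1/2)^4/(12·√(π)) - 5·e^(1/4)·(x - 1/2)^5/(12·√(π)) - 9·e^(1/4)·(x - 1/2)^6/(40·√(π)) - 331·e^(1/4)·(x - 1/2)^7/(2520·√(π))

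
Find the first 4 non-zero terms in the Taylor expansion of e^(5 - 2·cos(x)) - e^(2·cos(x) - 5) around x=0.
x^6·(91·e^(-3)/360 + 31·e^(3)/360) + x^4·(-7·e^(-3)/12 + 5·e^(3)/12) + x^2·(e^(-3) + e^(3)) - e^(-3) + e^(3)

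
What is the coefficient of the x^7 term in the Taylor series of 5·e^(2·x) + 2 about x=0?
Expand to order 7: 5·e^(2·x) + 2 = 8·x^7/63 + 4·x^6/9 + 4·x^5/3 + 10·x^4/3 + 20·x^3/3 + 10·x^2 + 10·x + 7 + O(x^8).
The coefficient of x^7 is 8/63.

Final answer: 8/63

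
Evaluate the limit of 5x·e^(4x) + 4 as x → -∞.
The product is a 0·∞ indeterminate form at x → -∞.
Rewrite the product as 5x / e^(-4x) (an ∞/∞ form) and apply L'Hôpital, or use the standard hierarchy e^(4|x|) ≫ |x| as x → -∞.
The indeterminate product → 0, so the limit = 4.

Final answer: 4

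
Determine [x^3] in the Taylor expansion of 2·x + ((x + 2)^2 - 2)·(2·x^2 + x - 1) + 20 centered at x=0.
Expand to order 3: 2·x + ((x + 2)^2 - 2)·(2·x^2 + x - 1) + 20 = 9·x^3 + 7·x^2 + 18 + O(x^4).
The coefficient of x^3 is 9.

Final answer: 9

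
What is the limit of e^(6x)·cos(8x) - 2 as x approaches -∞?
Evaluate the dominant behaviour as x → -∞; each term tends to a finite value or vanishes.
Limit = -2.

Final answer: -2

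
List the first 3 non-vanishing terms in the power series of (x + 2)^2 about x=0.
x^2 + 4·x + 4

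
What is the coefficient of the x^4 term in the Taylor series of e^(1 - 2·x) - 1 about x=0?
Expand to order 4: e^(1 - 2·x) - 1 = 2·e·x^4/3 - 4·e·x^3/3 + 2·e·x^2 - 2·e·x - 1 + e + O(x^5).
The coefficient of x^4 is 2·e/3.

Final answer: 2·e/3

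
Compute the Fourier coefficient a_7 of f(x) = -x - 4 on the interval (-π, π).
a_7 = (1/π) ∫_{-π}^{π} f(x)·cos(7x) dx.
Evaluate the integral (use parity and integration by parts as needed): a_7 = 0.

Final answer: 0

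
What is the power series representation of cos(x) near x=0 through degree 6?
-x^6/720 + x^4/24 - x^2/2 + 1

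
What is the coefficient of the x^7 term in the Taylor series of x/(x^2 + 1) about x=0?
Expand to order 7: x/(x^2 + 1) = -x^7 + x^5 - x^3 + x + O(x^8).
The coefficient of x^7 is -1.

Final answer: -1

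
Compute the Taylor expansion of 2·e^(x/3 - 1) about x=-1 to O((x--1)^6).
2·e^(-4/3) + 2·e^(-4/3)·(x + 1)/3 + e^(-4/3)·(x + 1)^2/9 + e^(-4/3)·(x + 1)^3/81 + e^(-4/3)·(x + 1)^4/972 + e^(-4/3)·(x + 1)^5/14580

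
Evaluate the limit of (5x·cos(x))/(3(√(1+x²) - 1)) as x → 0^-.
Both numerator and denominator → 0 as x → 0^-; this is a 0/0 indeterminate form.
Expand each to leading order near x = 0: numerator ~ 5·x, denominator ~ 3·x^2/2.
The limit of the ratio is -∞.

Final answer: -∞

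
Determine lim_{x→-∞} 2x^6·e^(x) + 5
The product is a 0·∞ indeterminate form at x → -∞.
Rewrite the product as 2x^6 / e^(-x) (an ∞/∞ form) and apply L'Hôpital, or use the standard hierarchy e^(|x|) ≫ |x^6| as x → -∞.
The indeterminate product → 0, so the limit = 5.

Final answer: 5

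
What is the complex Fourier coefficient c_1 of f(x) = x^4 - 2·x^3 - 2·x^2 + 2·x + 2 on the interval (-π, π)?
Compute the real Fourier coefficients first: a_1 = 56 - 8·π^2, b_1 = 28 - 4·π^2.
Then c_1 = (a_1 − i·b_1)/2 = -4·π^2 + 28 - 14·i + 2·i·π^2.

Final answer: -4·π^2 + 28 - 14·i + 2·i·π^2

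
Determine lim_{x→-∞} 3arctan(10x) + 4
Evaluate the dominant behaviour as x → -∞; each term tends to a finite value or vanishes.
Limit = 4 - 3·π/2.

Final answer: 4 - 3·π/2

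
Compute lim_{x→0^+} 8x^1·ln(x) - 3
The product is a 0·∞ indeterminate form at x → 0⁺.
Rewrite the product as 8·ln(x) / x^(-1) and apply L'Hôpital, or use the standard hierarchy x^(-1) ≫ |ln x| as x → 0⁺.
The indeterminate product → 0, so the limit = -3.

Final answer: -3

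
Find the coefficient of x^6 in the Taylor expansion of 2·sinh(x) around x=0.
Expand to order 6: 2·sinh(x) = x^5/60 + x^3/3 + 2·x + O(x^7).
The coefficient of x^6 is 0.

Final answer: 0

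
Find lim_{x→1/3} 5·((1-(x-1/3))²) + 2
Direct substitution at x = 1/3 gives 7.

Final answer: 7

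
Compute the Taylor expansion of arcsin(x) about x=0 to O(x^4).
x^3/6 + x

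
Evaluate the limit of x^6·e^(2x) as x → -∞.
This is a 0·∞ indeterminate form at x → -∞.
Rewrite the product as x^6 / e^(-2x) (an ∞/∞ form) and apply L'Hôpital, or use the standard hierarchy e^(2|x|) ≫ |x^6| as x → -∞.
The indeterminate product → 0, so the limit = 0.

Final answer: 0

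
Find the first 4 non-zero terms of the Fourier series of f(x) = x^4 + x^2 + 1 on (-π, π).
(44 - 8·π^2)·cos(x) + (-2 + 2·π^2)·cos(2·x) + (4/27 - 8·π^2/9)·cos(3·x) + 1 + π^2/3 + π^4/5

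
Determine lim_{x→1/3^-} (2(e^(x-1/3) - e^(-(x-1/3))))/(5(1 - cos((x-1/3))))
Both numerator and denominator → 0 as x → 1/3^-; this is a 0/0 indeterminate form.
Expand each to leading order near x = 1/3: numerator ~ 4·(x - 1/3), denominator ~ 5·(x - 1/3)^2/2.
The limit of the ratio is -∞.

Final answer: -∞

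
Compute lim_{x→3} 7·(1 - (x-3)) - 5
Direct substitution at x = 3 gives 2.

Final answer: 2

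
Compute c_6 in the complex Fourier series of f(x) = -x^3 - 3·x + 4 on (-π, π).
Compute the real Fourier coefficients first: a_6 = 0, b_6 = 17/18 + π^2/3.
Then c_6 = (a_6 − i·b_6)/2 = -i·π^2/6 - 17·i/36.

Final answer: -i·π^2/6 - 17·i/36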